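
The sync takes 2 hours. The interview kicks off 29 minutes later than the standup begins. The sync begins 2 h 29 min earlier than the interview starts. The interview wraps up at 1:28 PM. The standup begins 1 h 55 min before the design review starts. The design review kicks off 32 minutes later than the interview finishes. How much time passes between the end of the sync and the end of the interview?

83 minutes

The design review starts at 1:28 PM + 32 min = 2:00 PM.
The standup starts at 2:00 PM − 115 min = 12:05 PM.
The interview starts at 12:05 PM + 29 min = 12:34 PM.
The sync starts at 12:34 PM − 149 min = 10:05 AM.
The sync ends at 10:05 AM + 120 min = 12:05 PM.
From 12:05 PM to 1:28 PM is 83 minutes.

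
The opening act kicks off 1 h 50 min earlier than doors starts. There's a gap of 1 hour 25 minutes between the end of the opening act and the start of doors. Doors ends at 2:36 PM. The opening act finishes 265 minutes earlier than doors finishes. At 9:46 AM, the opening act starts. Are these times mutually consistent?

Yes

The opening act ends at 2:36 PM − 265 min = 10:11 AM.
Doors starts at 10:11 AM + 85 min = 11:36 AM.
The opening act starts at 11:36 AM − 110 min = 9:46 AM.
That matches the stated 9:46 AM, so the schedule is consistent.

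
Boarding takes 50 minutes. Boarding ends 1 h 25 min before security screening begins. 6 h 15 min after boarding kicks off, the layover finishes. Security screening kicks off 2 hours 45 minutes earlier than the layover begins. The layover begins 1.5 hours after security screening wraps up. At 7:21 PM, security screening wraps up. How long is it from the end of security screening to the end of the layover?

165 minutes

The layover starts at 7:21 PM + 90 min = 8:51 PM.
Security screening starts at 8:51 PM − 165 min = 6:06 PM.
Boarding ends at 6:06 PM − 85 min = 4:41 PM.
Boarding starts at 4:41 PM − 50 min = 3:51 PM.
The layover ends at 3:51 PM + 375 min = 10:06 PM.
From 7:21 PM to 10:06 PM is 165 minutes.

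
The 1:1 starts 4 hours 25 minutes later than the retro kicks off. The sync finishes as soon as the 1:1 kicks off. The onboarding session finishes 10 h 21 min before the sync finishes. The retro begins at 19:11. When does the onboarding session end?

13:15

The 1:1 starts at 19:11 + 265 min = 23:36.
So the sync ends at 23:36.
The onboarding session ends at 23:36 − 621 min = 13:15.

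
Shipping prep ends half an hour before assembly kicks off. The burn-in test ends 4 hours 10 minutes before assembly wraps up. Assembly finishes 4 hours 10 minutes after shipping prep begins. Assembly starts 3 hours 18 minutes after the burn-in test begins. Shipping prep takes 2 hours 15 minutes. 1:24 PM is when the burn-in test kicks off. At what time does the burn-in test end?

1:57 PM

Assembly starts at 1:24 PM + 198 min = 4:42 PM.
Shipping prep ends at 4:42 PM − 30 min = 4:12 PM.
Shipping prep starts at 4:12 PM − 135 min = 1:57 PM.
Assembly ends at 1:57 PM + 250 min = 6:07 PM.
The burn-in test ends at 6:07 PM − 250 min = 1:57 PM.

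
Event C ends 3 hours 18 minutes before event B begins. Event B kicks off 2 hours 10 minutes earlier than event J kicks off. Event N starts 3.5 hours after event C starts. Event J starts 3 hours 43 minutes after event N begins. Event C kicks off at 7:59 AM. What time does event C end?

9:44 AM

Event N starts at 7:59 AM + 210 min = 11:29 AM.
Event J starts at 11:29 AM + 223 min = 3:12 PM.
Event B starts at 3:12 PM − 130 min = 1:02 PM.
Event C ends at 1:02 PM − 198 min = 9:44 AM.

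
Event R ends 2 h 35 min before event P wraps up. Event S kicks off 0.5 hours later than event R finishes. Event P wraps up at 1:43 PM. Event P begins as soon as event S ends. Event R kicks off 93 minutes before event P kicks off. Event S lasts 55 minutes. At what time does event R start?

Event R ends at 1:43 PM − 155 min = 11:08 AM.
Event S starts at 11:08 AM + 30 min = 11:38 AM.
Event S ends at 11:38 AM + 55 min = 12:33 PM.
So event P starts at 12:33 PM.
Event R starts at 12:33 PM − 93 min = 11:00 AM.

11:00 AM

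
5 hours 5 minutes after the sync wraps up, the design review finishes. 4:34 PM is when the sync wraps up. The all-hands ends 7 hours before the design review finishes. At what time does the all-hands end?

The design review ends at 4:34 PM + 305 min = 9:39 PM.
The all-hands ends at 9:39 PM − 420 min = 2:39 PM.

2:39 PM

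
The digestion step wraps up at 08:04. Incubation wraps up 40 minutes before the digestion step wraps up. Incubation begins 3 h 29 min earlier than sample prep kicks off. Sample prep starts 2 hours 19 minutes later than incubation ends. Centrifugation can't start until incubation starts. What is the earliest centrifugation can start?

Incubation ends at 08:04 − 40 min = 07:24.
Sample prep starts at 07:24 + 139 min = 09:43.
Incubation starts at 09:43 − 209 min = 06:14.
Centrifugation is bounded by incubation, so the earliest it can start is 06:14.

06:14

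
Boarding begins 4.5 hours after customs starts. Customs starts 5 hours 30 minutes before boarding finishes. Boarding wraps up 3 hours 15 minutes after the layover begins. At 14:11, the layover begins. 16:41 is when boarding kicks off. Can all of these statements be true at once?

Boarding ends at 14:11 + 195 min = 17:26.
Customs starts at 17:26 − 330 min = 11:56.
Boarding starts at 11:56 + 270 min = 16:26.
But boarding is also said to start at 16:41 — a 15-minute conflict.

No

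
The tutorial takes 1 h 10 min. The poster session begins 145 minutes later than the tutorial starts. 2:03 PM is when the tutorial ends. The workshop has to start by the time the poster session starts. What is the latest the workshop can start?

The tutorial starts at 2:03 PM − 70 min = 12:53 PM.
The poster session starts at 12:53 PM + 145 min = 3:18 PM.
The workshop is bounded by the poster session, so the latest it can start is 3:18 PM.

3:18 PM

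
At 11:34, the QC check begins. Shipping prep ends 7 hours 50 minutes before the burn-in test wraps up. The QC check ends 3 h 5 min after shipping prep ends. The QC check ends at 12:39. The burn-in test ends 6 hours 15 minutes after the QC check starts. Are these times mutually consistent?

The burn-in test ends at 11:34 + 375 min = 17:49.
Shipping prep ends at 17:49 − 470 min = 09:59.
The QC check ends at 09:59 + 185 min = 13:04.
But the QC check is also said to end at 12:39 — a 25-minute conflict.

No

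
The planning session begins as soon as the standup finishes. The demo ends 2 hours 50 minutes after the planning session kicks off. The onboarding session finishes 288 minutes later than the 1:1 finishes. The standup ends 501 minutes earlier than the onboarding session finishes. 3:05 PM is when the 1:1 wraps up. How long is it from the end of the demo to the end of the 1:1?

43 minutes

The onboarding session ends at 3:05 PM + 288 min = 7:53 PM.
The standup ends at 7:53 PM − 501 min = 11:32 AM.
So the planning session starts at 11:32 AM.
The demo ends at 11:32 AM + 170 min = 2:22 PM.
From 2:22 PM to 3:05 PM is 43 minutes.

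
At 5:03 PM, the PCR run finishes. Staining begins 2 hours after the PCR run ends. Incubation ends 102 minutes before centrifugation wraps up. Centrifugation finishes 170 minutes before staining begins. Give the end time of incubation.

Staining starts at 5:03 PM + 120 min = 7:03 PM.
Centrifugation ends at 7:03 PM − 170 min = 4:13 PM.
Incubation ends at 4:13 PM − 102 min = 2:31 PM.

2:31 PM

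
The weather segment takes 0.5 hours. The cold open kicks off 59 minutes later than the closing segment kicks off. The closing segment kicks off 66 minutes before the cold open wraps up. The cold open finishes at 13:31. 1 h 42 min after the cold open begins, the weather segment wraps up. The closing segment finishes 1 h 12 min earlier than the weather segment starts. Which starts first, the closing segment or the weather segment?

The closing segment starts at 13:31 − 66 min = 12:25.
The cold open starts at 12:25 + 59 min = 13:24.
The weather segment ends at 13:24 + 102 min = 15:06.
The weather segment starts at 15:06 − 30 min = 14:36.
The closing segment starts at 12:25 and the weather segment starts at 14:36, so the closing segment is first.

the closing segment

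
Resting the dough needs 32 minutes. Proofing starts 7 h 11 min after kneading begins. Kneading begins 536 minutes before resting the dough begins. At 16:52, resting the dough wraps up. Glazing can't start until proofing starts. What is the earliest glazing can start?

Resting the dough starts at 16:52 − 32 min = 16:20.
Kneading starts at 16:20 − 536 min = 07:24.
Proofing starts at 07:24 + 431 min = 14:35.
Glazing is bounded by proofing, so the earliest it can start is 14:35.

14:35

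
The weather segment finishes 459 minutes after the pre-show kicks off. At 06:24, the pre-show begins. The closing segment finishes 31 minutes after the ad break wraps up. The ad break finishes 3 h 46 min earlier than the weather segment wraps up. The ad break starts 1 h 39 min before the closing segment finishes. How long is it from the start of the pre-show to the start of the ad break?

The weather segment ends at 06:24 + 459 min = 14:03.
The ad break ends at 14:03 − 226 min = 10:17.
The closing segment ends at 10:17 + 31 min = 10:48.
The ad break starts at 10:48 − 99 min = 09:09.
From 06:24 to 09:09 is 2 h 45 min.

2 h 45 min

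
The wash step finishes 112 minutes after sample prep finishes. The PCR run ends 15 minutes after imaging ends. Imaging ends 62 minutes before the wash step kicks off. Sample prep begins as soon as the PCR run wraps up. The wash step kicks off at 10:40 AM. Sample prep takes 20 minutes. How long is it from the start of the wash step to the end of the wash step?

1 h 25 min

Imaging ends at 10:40 AM − 62 min = 9:38 AM.
The PCR run ends at 9:38 AM + 15 min = 9:53 AM.
So sample prep starts at 9:53 AM.
Sample prep ends at 9:53 AM + 20 min = 10:13 AM.
The wash step ends at 10:13 AM + 112 min = 12:05 PM.
From 10:40 AM to 12:05 PM is 1 h 25 min.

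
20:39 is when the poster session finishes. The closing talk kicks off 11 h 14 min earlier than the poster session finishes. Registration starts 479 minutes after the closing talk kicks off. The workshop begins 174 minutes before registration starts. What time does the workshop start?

14:30

The closing talk starts at 20:39 − 674 min = 09:25.
Registration starts at 09:25 + 479 min = 17:24.
The workshop starts at 17:24 − 174 min = 14:30.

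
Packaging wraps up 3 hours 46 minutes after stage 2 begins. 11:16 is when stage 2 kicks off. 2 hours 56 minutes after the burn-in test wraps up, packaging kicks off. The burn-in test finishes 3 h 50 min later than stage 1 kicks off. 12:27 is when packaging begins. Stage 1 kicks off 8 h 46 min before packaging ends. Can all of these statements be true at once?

No

Packaging ends at 11:16 + 226 min = 15:02.
Stage 1 starts at 15:02 − 526 min = 06:16.
The burn-in test ends at 06:16 + 230 min = 10:06.
Packaging starts at 10:06 + 176 min = 13:02.
But packaging is also said to start at 12:27 — a 35-minute conflict.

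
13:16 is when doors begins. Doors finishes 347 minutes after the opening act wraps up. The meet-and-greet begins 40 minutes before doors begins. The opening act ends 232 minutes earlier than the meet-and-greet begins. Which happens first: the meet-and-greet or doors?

The meet-and-greet starts at 13:16 − 40 min = 12:36.
The meet-and-greet starts at 12:36 and doors starts at 13:16, so the meet-and-greet is first.

the meet-and-greet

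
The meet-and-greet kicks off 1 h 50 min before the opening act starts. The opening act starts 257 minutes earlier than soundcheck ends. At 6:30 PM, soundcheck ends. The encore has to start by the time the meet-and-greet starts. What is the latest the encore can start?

12:23 PM

The opening act starts at 6:30 PM − 257 min = 2:13 PM.
The meet-and-greet starts at 2:13 PM − 110 min = 12:23 PM.
The encore is bounded by the meet-and-greet, so the latest it can start is 12:23 PM.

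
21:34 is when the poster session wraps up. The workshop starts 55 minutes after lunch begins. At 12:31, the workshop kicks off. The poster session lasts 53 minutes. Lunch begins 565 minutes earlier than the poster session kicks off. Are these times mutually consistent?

No

The poster session starts at 21:34 − 53 min = 20:41.
Lunch starts at 20:41 − 565 min = 11:16.
The workshop starts at 11:16 + 55 min = 12:11.
But the workshop is also said to start at 12:31 — a 20-minute conflict.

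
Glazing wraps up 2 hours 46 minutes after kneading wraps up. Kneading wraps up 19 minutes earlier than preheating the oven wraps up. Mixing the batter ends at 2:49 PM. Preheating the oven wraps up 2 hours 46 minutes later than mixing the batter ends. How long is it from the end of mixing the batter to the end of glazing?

Preheating the oven ends at 2:49 PM + 166 min = 5:35 PM.
Kneading ends at 5:35 PM − 19 min = 5:16 PM.
Glazing ends at 5:16 PM + 166 min = 8:02 PM.
From 2:49 PM to 8:02 PM is 313 minutes.

313 minutes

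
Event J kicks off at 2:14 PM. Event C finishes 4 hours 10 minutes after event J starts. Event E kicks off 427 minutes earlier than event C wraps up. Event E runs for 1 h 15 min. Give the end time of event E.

Event C ends at 2:14 PM + 250 min = 6:24 PM.
Event E starts at 6:24 PM − 427 min = 11:17 AM.
Event E ends at 11:17 AM + 75 min = 12:32 PM.

12:32 PM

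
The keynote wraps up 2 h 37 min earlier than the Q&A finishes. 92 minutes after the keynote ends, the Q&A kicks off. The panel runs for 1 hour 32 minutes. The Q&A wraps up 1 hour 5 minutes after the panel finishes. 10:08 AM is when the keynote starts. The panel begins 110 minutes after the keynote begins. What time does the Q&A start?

The panel starts at 10:08 AM + 110 min = 11:58 AM.
The panel ends at 11:58 AM + 92 min = 1:30 PM.
The Q&A ends at 1:30 PM + 65 min = 2:35 PM.
The keynote ends at 2:35 PM − 157 min = 11:58 AM.
The Q&A starts at 11:58 AM + 92 min = 1:30 PM.

1:30 PM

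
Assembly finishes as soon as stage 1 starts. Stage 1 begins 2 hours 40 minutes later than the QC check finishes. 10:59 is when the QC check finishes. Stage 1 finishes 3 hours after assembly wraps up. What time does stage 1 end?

Stage 1 starts at 10:59 + 160 min = 13:39.
So assembly ends at 13:39.
Stage 1 ends at 13:39 + 180 min = 16:39.

16:39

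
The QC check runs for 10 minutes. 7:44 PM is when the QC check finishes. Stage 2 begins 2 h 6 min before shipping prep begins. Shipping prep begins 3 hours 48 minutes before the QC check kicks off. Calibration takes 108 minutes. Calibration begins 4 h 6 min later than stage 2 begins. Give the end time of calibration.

The QC check starts at 7:44 PM − 10 min = 7:34 PM.
Shipping prep starts at 7:34 PM − 228 min = 3:46 PM.
Stage 2 starts at 3:46 PM − 126 min = 1:40 PM.
Calibration starts at 1:40 PM + 246 min = 5:46 PM.
Calibration ends at 5:46 PM + 108 min = 7:34 PM.

7:34 PM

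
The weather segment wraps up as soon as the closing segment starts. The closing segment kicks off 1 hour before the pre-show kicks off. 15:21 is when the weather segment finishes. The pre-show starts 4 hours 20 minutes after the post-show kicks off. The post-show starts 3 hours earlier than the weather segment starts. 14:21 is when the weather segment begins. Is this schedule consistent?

No

The post-show starts at 14:21 − 180 min = 11:21.
The pre-show starts at 11:21 + 260 min = 15:41.
The closing segment starts at 15:41 − 60 min = 14:41.
So the weather segment ends at 14:41.
But the weather segment is also said to end at 15:21 — a 40-minute conflict.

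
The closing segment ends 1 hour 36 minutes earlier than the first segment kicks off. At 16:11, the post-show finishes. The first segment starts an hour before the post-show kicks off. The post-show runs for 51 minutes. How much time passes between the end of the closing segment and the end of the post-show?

The post-show starts at 16:11 − 51 min = 15:20.
The first segment starts at 15:20 − 60 min = 14:20.
The closing segment ends at 14:20 − 96 min = 12:44.
From 12:44 to 16:11 is 207 minutes.

207 minutes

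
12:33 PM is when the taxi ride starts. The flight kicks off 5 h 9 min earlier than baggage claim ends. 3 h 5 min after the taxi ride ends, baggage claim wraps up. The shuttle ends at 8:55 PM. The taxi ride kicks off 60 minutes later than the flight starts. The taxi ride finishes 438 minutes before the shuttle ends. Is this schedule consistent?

The taxi ride ends at 8:55 PM − 438 min = 1:37 PM.
Baggage claim ends at 1:37 PM + 185 min = 4:42 PM.
The flight starts at 4:42 PM − 309 min = 11:33 AM.
The taxi ride starts at 11:33 AM + 60 min = 12:33 PM.
That matches the stated 12:33 PM, so the schedule is consistent.

Yes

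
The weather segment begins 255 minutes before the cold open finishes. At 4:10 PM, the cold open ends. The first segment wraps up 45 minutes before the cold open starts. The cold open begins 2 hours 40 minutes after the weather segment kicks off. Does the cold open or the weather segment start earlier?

The weather segment starts at 4:10 PM − 255 min = 11:55 AM.
The cold open starts at 11:55 AM + 160 min = 2:35 PM.
The cold open starts at 2:35 PM and the weather segment starts at 11:55 AM, so the weather segment is first.

the weather segment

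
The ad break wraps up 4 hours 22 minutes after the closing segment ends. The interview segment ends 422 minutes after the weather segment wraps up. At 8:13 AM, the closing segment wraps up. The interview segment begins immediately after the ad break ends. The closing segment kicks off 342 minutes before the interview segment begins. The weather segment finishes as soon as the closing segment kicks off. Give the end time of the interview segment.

The ad break ends at 8:13 AM + 262 min = 12:35 PM.
So the interview segment starts at 12:35 PM.
The closing segment starts at 12:35 PM − 342 min = 6:53 AM.
So the weather segment ends at 6:53 AM.
The interview segment ends at 6:53 AM + 422 min = 1:55 PM.

1:55 PM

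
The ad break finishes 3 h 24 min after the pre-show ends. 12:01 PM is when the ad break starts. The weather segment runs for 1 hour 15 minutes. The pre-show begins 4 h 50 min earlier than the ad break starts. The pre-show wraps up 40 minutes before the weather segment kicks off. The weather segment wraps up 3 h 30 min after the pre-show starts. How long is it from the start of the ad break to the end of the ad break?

9 minutes

The pre-show starts at 12:01 PM − 290 min = 7:11 AM.
The weather segment ends at 7:11 AM + 210 min = 10:41 AM.
The weather segment starts at 10:41 AM − 75 min = 9:26 AM.
The pre-show ends at 9:26 AM − 40 min = 8:46 AM.
The ad break ends at 8:46 AM + 204 min = 12:10 PM.
From 12:01 PM to 12:10 PM is 9 minutes.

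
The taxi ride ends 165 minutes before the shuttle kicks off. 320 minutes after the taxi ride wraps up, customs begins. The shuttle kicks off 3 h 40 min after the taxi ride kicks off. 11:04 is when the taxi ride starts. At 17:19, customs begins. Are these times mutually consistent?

The shuttle starts at 11:04 + 220 min = 14:44.
The taxi ride ends at 14:44 − 165 min = 11:59.
Customs starts at 11:59 + 320 min = 17:19.
That matches the stated 17:19, so the schedule is consistent.

Yes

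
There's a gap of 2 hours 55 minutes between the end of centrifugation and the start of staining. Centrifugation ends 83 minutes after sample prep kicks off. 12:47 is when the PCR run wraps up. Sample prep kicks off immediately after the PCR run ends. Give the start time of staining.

17:05

Sample prep starts at 12:47.
Centrifugation ends at 12:47 + 83 min = 14:10.
Staining starts at 14:10 + 175 min = 17:05.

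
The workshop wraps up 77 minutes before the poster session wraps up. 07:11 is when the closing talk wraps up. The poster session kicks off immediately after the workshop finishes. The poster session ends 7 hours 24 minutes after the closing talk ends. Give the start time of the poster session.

13:18

The poster session ends at 07:11 + 444 min = 14:35.
The workshop ends at 14:35 − 77 min = 13:18.
So the poster session starts at 13:18.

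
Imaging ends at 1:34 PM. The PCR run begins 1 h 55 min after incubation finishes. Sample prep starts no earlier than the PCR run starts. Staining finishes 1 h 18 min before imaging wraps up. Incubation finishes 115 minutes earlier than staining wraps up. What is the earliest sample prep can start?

12:16 PM

Staining ends at 1:34 PM − 78 min = 12:16 PM.
Incubation ends at 12:16 PM − 115 min = 10:21 AM.
The PCR run starts at 10:21 AM + 115 min = 12:16 PM.
Sample prep is bounded by the PCR run, so the earliest it can start is 12:16 PM.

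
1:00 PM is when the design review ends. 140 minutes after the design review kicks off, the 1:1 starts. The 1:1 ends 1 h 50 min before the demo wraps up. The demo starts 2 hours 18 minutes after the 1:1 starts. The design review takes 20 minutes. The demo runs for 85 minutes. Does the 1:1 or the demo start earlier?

The design review starts at 1:00 PM − 20 min = 12:40 PM.
The 1:1 starts at 12:40 PM + 140 min = 3:00 PM.
The demo starts at 3:00 PM + 138 min = 5:18 PM.
The 1:1 starts at 3:00 PM and the demo starts at 5:18 PM, so the 1:1 is first.

the 1:1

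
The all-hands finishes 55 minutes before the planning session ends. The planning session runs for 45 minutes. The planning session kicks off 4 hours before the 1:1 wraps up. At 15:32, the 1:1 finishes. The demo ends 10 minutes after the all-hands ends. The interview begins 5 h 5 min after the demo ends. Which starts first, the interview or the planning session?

The planning session starts at 15:32 − 240 min = 11:32.
The planning session ends at 11:32 + 45 min = 12:17.
The all-hands ends at 12:17 − 55 min = 11:22.
The demo ends at 11:22 + 10 min = 11:32.
The interview starts at 11:32 + 305 min = 16:37.
The interview starts at 16:37 and the planning session starts at 11:32, so the planning session is first.

the planning session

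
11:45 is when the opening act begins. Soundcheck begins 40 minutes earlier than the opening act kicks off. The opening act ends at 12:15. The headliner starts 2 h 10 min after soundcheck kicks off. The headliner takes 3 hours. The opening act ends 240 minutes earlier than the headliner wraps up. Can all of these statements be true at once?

Yes

Soundcheck starts at 11:45 − 40 min = 11:05.
The headliner starts at 11:05 + 130 min = 13:15.
The headliner ends at 13:15 + 180 min = 16:15.
The opening act ends at 16:15 − 240 min = 12:15.
That matches the stated 12:15, so the schedule is consistent.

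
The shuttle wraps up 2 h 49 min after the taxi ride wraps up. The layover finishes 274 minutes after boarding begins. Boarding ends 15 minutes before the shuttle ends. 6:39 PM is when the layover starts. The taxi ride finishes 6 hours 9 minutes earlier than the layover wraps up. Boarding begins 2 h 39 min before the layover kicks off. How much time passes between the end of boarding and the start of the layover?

Boarding starts at 6:39 PM − 159 min = 4:00 PM.
The layover ends at 4:00 PM + 274 min = 8:34 PM.
The taxi ride ends at 8:34 PM − 369 min = 2:25 PM.
The shuttle ends at 2:25 PM + 169 min = 5:14 PM.
Boarding ends at 5:14 PM − 15 min = 4:59 PM.
From 4:59 PM to 6:39 PM is 1 h 40 min.

1 h 40 min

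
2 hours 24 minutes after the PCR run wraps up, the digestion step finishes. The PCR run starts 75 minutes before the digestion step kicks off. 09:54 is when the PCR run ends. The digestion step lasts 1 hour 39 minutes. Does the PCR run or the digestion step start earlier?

The digestion step ends at 09:54 + 144 min = 12:18.
The digestion step starts at 12:18 − 99 min = 10:39.
The PCR run starts at 10:39 − 75 min = 09:24.
The PCR run starts at 09:24 and the digestion step starts at 10:39, so the PCR run is first.

the PCR run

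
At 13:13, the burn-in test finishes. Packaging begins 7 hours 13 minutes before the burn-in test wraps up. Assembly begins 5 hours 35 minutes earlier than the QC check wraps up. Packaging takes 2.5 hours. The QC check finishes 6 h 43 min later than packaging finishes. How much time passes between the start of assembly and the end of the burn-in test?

3 h 35 min

Packaging starts at 13:13 − 433 min = 06:00.
Packaging ends at 06:00 + 150 min = 08:30.
The QC check ends at 08:30 + 403 min = 15:13.
Assembly starts at 15:13 − 335 min = 09:38.
From 09:38 to 13:13 is 3 h 35 min.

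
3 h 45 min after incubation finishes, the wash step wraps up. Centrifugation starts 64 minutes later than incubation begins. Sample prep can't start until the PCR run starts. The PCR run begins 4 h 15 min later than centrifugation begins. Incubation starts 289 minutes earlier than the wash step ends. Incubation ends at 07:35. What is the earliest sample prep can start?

11:50

The wash step ends at 07:35 + 225 min = 11:20.
Incubation starts at 11:20 − 289 min = 06:31.
Centrifugation starts at 06:31 + 64 min = 07:35.
The PCR run starts at 07:35 + 255 min = 11:50.
Sample prep is bounded by the PCR run, so the earliest it can start is 11:50.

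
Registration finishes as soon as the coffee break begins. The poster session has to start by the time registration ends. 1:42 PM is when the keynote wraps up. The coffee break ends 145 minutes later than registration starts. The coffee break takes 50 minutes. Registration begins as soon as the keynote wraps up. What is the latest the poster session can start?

3:17 PM

Registration starts at 1:42 PM.
The coffee break ends at 1:42 PM + 145 min = 4:07 PM.
The coffee break starts at 4:07 PM − 50 min = 3:17 PM.
So registration ends at 3:17 PM.
The poster session is bounded by registration, so the latest it can start is 3:17 PM.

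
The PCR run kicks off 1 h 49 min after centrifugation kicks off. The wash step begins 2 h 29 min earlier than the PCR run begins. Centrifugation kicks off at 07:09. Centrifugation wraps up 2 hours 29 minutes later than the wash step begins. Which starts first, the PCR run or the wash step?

The PCR run starts at 07:09 + 109 min = 08:58.
The wash step starts at 08:58 − 149 min = 06:29.
The PCR run starts at 08:58 and the wash step starts at 06:29, so the wash step is first.

the wash step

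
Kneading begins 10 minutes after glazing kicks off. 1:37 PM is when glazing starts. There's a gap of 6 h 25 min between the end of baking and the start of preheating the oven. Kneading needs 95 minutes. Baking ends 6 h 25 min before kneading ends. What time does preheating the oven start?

3:22 PM

Kneading starts at 1:37 PM + 10 min = 1:47 PM.
Kneading ends at 1:47 PM + 95 min = 3:22 PM.
Baking ends at 3:22 PM − 385 min = 8:57 AM.
Preheating the oven starts at 8:57 AM + 385 min = 3:22 PM.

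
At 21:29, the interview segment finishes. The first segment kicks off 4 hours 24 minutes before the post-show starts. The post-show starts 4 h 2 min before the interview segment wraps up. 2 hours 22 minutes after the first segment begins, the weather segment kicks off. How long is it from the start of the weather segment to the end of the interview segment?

The post-show starts at 21:29 − 242 min = 17:27.
The first segment starts at 17:27 − 264 min = 13:03.
The weather segment starts at 13:03 + 142 min = 15:25.
From 15:25 to 21:29 is 6 h 4 min.

6 h 4 min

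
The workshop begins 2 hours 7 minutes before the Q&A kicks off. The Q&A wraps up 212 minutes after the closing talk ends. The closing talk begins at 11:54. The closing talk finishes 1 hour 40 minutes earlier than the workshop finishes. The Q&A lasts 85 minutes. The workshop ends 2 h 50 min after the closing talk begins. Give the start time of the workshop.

The workshop ends at 11:54 + 170 min = 14:44.
The closing talk ends at 14:44 − 100 min = 13:04.
The Q&A ends at 13:04 + 212 min = 16:36.
The Q&A starts at 16:36 − 85 min = 15:11.
The workshop starts at 15:11 − 127 min = 13:04.

13:04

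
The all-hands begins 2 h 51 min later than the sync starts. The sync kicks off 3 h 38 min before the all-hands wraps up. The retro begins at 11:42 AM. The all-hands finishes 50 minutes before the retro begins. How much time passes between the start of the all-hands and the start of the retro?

1 h 37 min

The all-hands ends at 11:42 AM − 50 min = 10:52 AM.
The sync starts at 10:52 AM − 218 min = 7:14 AM.
The all-hands starts at 7:14 AM + 171 min = 10:05 AM.
From 10:05 AM to 11:42 AM is 1 h 37 min.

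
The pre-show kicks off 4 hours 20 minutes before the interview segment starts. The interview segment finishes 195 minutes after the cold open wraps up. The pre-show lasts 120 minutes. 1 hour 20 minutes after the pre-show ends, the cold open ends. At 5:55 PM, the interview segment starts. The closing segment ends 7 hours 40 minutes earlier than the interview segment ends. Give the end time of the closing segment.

12:30 PM

The pre-show starts at 5:55 PM − 260 min = 1:35 PM.
The pre-show ends at 1:35 PM + 120 min = 3:35 PM.
The cold open ends at 3:35 PM + 80 min = 4:55 PM.
The interview segment ends at 4:55 PM + 195 min = 8:10 PM.
The closing segment ends at 8:10 PM − 460 min = 12:30 PM.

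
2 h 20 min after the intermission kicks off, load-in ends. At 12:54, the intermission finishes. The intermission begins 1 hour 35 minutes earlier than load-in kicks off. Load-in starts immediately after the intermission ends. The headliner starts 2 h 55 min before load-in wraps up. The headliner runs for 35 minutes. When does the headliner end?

11:19

Load-in starts at 12:54.
The intermission starts at 12:54 − 95 min = 11:19.
Load-in ends at 11:19 + 140 min = 13:39.
The headliner starts at 13:39 − 175 min = 10:44.
The headliner ends at 10:44 + 35 min = 11:19.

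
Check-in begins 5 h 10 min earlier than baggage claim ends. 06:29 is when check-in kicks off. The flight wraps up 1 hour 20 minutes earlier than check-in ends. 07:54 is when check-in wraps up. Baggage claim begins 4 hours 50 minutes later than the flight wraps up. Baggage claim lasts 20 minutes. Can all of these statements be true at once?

The flight ends at 07:54 − 80 min = 06:34.
Baggage claim starts at 06:34 + 290 min = 11:24.
Baggage claim ends at 11:24 + 20 min = 11:44.
Check-in starts at 11:44 − 310 min = 06:34.
But check-in is also said to start at 06:29 — a 5-minute conflict.

No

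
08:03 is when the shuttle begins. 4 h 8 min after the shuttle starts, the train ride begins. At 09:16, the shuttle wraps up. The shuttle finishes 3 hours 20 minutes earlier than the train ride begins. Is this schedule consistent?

No

The train ride starts at 08:03 + 248 min = 12:11.
The shuttle ends at 12:11 − 200 min = 08:51.
But the shuttle is also said to end at 09:16 — a 25-minute conflict.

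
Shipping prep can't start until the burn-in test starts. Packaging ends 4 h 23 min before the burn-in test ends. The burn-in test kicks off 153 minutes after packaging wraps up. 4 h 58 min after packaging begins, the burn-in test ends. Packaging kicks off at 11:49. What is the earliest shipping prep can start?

14:57

The burn-in test ends at 11:49 + 298 min = 16:47.
Packaging ends at 16:47 − 263 min = 12:24.
The burn-in test starts at 12:24 + 153 min = 14:57.
Shipping prep is bounded by the burn-in test, so the earliest it can start is 14:57.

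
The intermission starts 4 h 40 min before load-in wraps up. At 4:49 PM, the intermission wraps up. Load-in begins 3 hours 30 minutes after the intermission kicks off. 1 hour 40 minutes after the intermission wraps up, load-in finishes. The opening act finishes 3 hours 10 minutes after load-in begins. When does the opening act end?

Load-in ends at 4:49 PM + 100 min = 6:29 PM.
The intermission starts at 6:29 PM − 280 min = 1:49 PM.
Load-in starts at 1:49 PM + 210 min = 5:19 PM.
The opening act ends at 5:19 PM + 190 min = 8:29 PM.

8:29 PM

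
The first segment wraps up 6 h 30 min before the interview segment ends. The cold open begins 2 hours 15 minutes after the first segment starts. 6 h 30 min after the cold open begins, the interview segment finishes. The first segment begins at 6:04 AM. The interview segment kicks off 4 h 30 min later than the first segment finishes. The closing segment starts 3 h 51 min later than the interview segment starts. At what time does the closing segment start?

4:40 PM

The cold open starts at 6:04 AM + 135 min = 8:19 AM.
The interview segment ends at 8:19 AM + 390 min = 2:49 PM.
The first segment ends at 2:49 PM − 390 min = 8:19 AM.
The interview segment starts at 8:19 AM + 270 min = 12:49 PM.
The closing segment starts at 12:49 PM + 231 min = 4:40 PM.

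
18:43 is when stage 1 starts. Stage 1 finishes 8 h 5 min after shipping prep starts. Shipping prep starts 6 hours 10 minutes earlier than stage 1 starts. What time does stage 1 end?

Shipping prep starts at 18:43 − 370 min = 12:33.
Stage 1 ends at 12:33 + 485 min = 20:38.

20:38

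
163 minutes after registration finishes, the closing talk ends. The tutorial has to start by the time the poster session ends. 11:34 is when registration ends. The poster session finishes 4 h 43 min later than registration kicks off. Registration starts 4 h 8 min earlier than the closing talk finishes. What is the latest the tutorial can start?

The closing talk ends at 11:34 + 163 min = 14:17.
Registration starts at 14:17 − 248 min = 10:09.
The poster session ends at 10:09 + 283 min = 14:52.
The tutorial is bounded by the poster session, so the latest it can start is 14:52.

14:52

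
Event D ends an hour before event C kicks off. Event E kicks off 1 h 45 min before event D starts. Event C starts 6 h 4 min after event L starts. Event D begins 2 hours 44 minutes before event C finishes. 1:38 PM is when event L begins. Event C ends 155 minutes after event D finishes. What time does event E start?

Event C starts at 1:38 PM + 364 min = 7:42 PM.
Event D ends at 7:42 PM − 60 min = 6:42 PM.
Event C ends at 6:42 PM + 155 min = 9:17 PM.
Event D starts at 9:17 PM − 164 min = 6:33 PM.
Event E starts at 6:33 PM − 105 min = 4:48 PM.

4:48 PM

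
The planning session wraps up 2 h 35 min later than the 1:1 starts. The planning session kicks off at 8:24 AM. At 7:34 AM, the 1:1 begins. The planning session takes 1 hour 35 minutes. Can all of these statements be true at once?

No

The planning session ends at 7:34 AM + 155 min = 10:09 AM.
The planning session starts at 10:09 AM − 95 min = 8:34 AM.
But the planning session is also said to start at 8:24 AM — a 10-minute conflict.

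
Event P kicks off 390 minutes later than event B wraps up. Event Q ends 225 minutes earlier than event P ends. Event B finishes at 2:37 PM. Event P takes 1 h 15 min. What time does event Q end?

6:37 PM

Event P starts at 2:37 PM + 390 min = 9:07 PM.
Event P ends at 9:07 PM + 75 min = 10:22 PM.
Event Q ends at 10:22 PM − 225 min = 6:37 PM.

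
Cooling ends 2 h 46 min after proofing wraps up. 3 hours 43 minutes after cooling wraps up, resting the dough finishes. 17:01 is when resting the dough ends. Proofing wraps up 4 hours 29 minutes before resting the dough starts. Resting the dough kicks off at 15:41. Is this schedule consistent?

Proofing ends at 15:41 − 269 min = 11:12.
Cooling ends at 11:12 + 166 min = 13:58.
Resting the dough ends at 13:58 + 223 min = 17:41.
But resting the dough is also said to end at 17:01 — a 40-minute conflict.

No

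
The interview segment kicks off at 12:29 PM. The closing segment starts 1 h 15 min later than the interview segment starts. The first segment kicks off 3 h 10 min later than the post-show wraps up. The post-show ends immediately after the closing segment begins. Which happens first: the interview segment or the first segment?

the interview segment

The closing segment starts at 12:29 PM + 75 min = 1:44 PM.
So the post-show ends at 1:44 PM.
The first segment starts at 1:44 PM + 190 min = 4:54 PM.
The interview segment starts at 12:29 PM and the first segment starts at 4:54 PM, so the interview segment is first.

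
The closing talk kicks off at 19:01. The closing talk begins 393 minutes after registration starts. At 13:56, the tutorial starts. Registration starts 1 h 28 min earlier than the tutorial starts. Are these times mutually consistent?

Registration starts at 13:56 − 88 min = 12:28.
The closing talk starts at 12:28 + 393 min = 19:01.
That matches the stated 19:01, so the schedule is consistent.

Yes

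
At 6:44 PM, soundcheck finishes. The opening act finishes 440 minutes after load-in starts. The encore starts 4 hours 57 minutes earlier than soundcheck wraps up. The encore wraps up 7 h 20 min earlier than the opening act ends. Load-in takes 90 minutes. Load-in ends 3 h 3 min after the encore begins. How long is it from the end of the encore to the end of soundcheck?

204 minutes

The encore starts at 6:44 PM − 297 min = 1:47 PM.
Load-in ends at 1:47 PM + 183 min = 4:50 PM.
Load-in starts at 4:50 PM − 90 min = 3:20 PM.
The opening act ends at 3:20 PM + 440 min = 10:40 PM.
The encore ends at 10:40 PM − 440 min = 3:20 PM.
From 3:20 PM to 6:44 PM is 204 minutes.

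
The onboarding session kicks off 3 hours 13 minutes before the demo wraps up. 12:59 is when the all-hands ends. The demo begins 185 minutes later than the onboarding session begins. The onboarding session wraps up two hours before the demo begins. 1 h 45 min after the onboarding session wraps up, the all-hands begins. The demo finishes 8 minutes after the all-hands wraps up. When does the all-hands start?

12:44

The demo ends at 12:59 + 8 min = 13:07.
The onboarding session starts at 13:07 − 193 min = 09:54.
The demo starts at 09:54 + 185 min = 12:59.
The onboarding session ends at 12:59 − 120 min = 10:59.
The all-hands starts at 10:59 + 105 min = 12:44.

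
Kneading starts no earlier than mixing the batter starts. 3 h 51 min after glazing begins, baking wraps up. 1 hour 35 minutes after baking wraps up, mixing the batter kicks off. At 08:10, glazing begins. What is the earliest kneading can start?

13:36

Baking ends at 08:10 + 231 min = 12:01.
Mixing the batter starts at 12:01 + 95 min = 13:36.
Kneading is bounded by mixing the batter, so the earliest it can start is 13:36.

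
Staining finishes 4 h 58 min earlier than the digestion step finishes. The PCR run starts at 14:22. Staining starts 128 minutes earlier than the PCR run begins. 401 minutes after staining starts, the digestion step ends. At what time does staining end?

Staining starts at 14:22 − 128 min = 12:14.
The digestion step ends at 12:14 + 401 min = 18:55.
Staining ends at 18:55 − 298 min = 13:57.

13:57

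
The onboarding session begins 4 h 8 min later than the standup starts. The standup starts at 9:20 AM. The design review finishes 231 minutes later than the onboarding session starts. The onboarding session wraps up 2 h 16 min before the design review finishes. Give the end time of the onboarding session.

The onboarding session starts at 9:20 AM + 248 min = 1:28 PM.
The design review ends at 1:28 PM + 231 min = 5:19 PM.
The onboarding session ends at 5:19 PM − 136 min = 3:03 PM.

3:03 PM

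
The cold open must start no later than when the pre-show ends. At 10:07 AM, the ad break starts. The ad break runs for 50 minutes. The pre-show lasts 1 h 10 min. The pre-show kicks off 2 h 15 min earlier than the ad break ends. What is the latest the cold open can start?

9:52 AM

The ad break ends at 10:07 AM + 50 min = 10:57 AM.
The pre-show starts at 10:57 AM − 135 min = 8:42 AM.
The pre-show ends at 8:42 AM + 70 min = 9:52 AM.
The cold open is bounded by the pre-show, so the latest it can start is 9:52 AM.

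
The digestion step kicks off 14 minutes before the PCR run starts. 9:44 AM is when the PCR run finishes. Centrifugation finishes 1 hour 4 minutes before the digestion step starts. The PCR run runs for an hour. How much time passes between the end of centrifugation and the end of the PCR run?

The PCR run starts at 9:44 AM − 60 min = 8:44 AM.
The digestion step starts at 8:44 AM − 14 min = 8:30 AM.
Centrifugation ends at 8:30 AM − 64 min = 7:26 AM.
From 7:26 AM to 9:44 AM is 2 hours 18 minutes.

2 hours 18 minutes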